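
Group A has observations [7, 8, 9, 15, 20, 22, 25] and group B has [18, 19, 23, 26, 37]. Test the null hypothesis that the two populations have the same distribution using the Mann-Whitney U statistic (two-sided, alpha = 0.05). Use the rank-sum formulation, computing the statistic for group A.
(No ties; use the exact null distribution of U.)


Step 1: Combine and sort all 12 observations; assign midranks.
sorted (value, group): (7,X), (8,X), (9,X), (15,X), (18,Y), (19,Y), (20,X), (22,X), (23,Y), (25,X), (26,Y), (37,Y)
ranks: 7->1, 8->2, 9->3, 15->4, 18->5, 19->6, 20->7, 22->8, 23->9, 25->10, 26->11, 37->12
Step 2: Rank sum for X: R1 = 1 + 2 + 3 + 4 + 7 + 8 + 10 = 35.
Step 3: U_X = R1 - n1(n1+1)/2 = 35 - 7*8/2 = 35 - 28 = 7.
       U_Y = n1*n2 - U_X = 35 - 7 = 28.
Step 4: No ties, so the exact null distribution of U (based on enumerating the C(12,7) = 792 equally likely rank assignments) gives the two-sided p-value.
Step 5: p-value = 0.106061; compare to alpha = 0.05. fail to reject H0.

U_X = 7, p = 0.106061, fail to reject H0 at alpha = 0.05.


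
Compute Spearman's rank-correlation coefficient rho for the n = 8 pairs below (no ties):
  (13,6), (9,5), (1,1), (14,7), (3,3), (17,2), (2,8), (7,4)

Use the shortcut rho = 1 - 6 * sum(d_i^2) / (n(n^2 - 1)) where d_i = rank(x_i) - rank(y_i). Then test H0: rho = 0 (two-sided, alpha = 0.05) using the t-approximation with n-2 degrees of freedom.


Step 1: Rank x and y separately (midranks; no ties here).
rank(x): 13->6, 9->5, 1->1, 14->7, 3->3, 17->8, 2->2, 7->4
rank(y): 6->6, 5->5, 1->1, 7->7, 3->3, 2->2, 8->8, 4->4
Step 2: d_i = R_x(i) - R_y(i); compute d_i^2.
  (6-6)^2=0, (5-5)^2=0, (1-1)^2=0, (7-7)^2=0, (3-3)^2=0, (8-2)^2=36, (2-8)^2=36, (4-4)^2=0
sum(d^2) = 72.
Step 3: rho = 1 - 6*72 / (8*(8^2 - 1)) = 1 - 432/504 = 0.142857.
Step 4: Under H0, t = rho * sqrt((n-2)/(1-rho^2)) = 0.3536 ~ t(6).
Step 5: Two-sided p-value from the t-distribution with 6 df = 0.735765.
Step 6: alpha = 0.05. fail to reject H0.

rho = 0.1429, p = 0.735765, fail to reject H0 at alpha = 0.05.


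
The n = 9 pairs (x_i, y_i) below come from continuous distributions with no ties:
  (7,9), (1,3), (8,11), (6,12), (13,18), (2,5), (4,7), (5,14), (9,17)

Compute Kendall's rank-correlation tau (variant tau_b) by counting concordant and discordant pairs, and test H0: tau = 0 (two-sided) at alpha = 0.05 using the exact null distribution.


Step 1: Enumerate the 36 unordered pairs (i,j) with i<j and classify each by sign(x_j-x_i) * sign(y_j-y_i).
  (1,2):dx=-6,dy=-6->C; (1,3):dx=+1,dy=+2->C; (1,4):dx=-1,dy=+3->D; (1,5):dx=+6,dy=+9->C
  (1,6):dx=-5,dy=-4->C; (1,7):dx=-3,dy=-2->C; (1,8):dx=-2,dy=+5->D; (1,9):dx=+2,dy=+8->C
  (2,3):dx=+7,dy=+8->C; (2,4):dx=+5,dy=+9->C; (2,5):dx=+12,dy=+15->C; (2,6):dx=+1,dy=+2->C
  (2,7):dx=+3,dy=+4->C; (2,8):dx=+4,dy=+11->C; (2,9):dx=+8,dy=+14->C; (3,4):dx=-2,dy=+1->D
  (3,5):dx=+5,dy=+7->C; (3,6):dx=-6,dy=-6->C; (3,7):dx=-4,dy=-4->C; (3,8):dx=-3,dy=+3->D
  (3,9):dx=+1,dy=+6->C; (4,5):dx=+7,dy=+6->C; (4,6):dx=-4,dy=-7->C; (4,7):dx=-2,dy=-5->C
  (4,8):dx=-1,dy=+2->D; (4,9):dx=+3,dy=+5->C; (5,6):dx=-11,dy=-13->C; (5,7):dx=-9,dy=-11->C
  (5,8):dx=-8,dy=-4->C; (5,9):dx=-4,dy=-1->C; (6,7):dx=+2,dy=+2->C; (6,8):dx=+3,dy=+9->C
  (6,9):dx=+7,dy=+12->C; (7,8):dx=+1,dy=+7->C; (7,9):dx=+5,dy=+10->C; (8,9):dx=+4,dy=+3->C
Step 2: C = 31, D = 5, total pairs = 36.
Step 3: tau = (C - D)/(n(n-1)/2) = (31 - 5)/36 = 0.722222.
Step 4: Exact two-sided p-value (enumerate n! = 362880 permutations of y under H0): p = 0.005886.
Step 5: alpha = 0.05. reject H0.

tau_b = 0.7222 (C=31, D=5), p = 0.005886, reject H0.


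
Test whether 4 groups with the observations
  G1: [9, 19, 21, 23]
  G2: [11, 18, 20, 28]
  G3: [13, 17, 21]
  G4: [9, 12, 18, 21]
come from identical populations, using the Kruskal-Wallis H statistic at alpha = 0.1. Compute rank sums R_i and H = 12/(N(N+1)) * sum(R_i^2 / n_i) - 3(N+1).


Step 1: Combine all N = 15 observations and assign midranks.
sorted (value, group, rank): (9,G1,1.5), (9,G4,1.5), (11,G2,3), (12,G4,4), (13,G3,5), (17,G3,6), (18,G2,7.5), (18,G4,7.5), (19,G1,9), (20,G2,10), (21,G1,12), (21,G3,12), (21,G4,12), (23,G1,14), (28,G2,15)
Step 2: Sum ranks within each group.
R_1 = 36.5 (n_1 = 4)
R_2 = 35.5 (n_2 = 4)
R_3 = 23 (n_3 = 3)
R_4 = 25 (n_4 = 4)
Step 3: H = 12/(N(N+1)) * sum(R_i^2/n_i) - 3(N+1)
     = 12/(15*16) * (36.5^2/4 + 35.5^2/4 + 23^2/3 + 25^2/4) - 3*16
     = 0.050000 * 980.708 - 48
     = 1.035417.
Step 4: Ties present; correction factor C = 1 - 36/(15^3 - 15) = 0.989286. Corrected H = 1.035417 / 0.989286 = 1.046631.
Step 5: Under H0, H ~ chi^2(3); p-value = 0.789971.
Step 6: alpha = 0.1. fail to reject H0.

H = 1.0466, df = 3, p = 0.789971, fail to reject H0.


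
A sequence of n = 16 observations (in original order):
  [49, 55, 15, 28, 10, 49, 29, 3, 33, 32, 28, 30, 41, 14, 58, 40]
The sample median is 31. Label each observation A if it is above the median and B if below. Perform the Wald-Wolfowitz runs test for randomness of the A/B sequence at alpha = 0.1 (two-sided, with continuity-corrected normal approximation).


Step 1: Compute median = 31; label A = above, B = below.
Labels in order: AABBBABBAABBABAA  (n_A = 8, n_B = 8)
Step 2: Count runs R = 9.
Step 3: Under H0 (random ordering), E[R] = 2*n_A*n_B/(n_A+n_B) + 1 = 2*8*8/16 + 1 = 9.0000.
        Var[R] = 2*n_A*n_B*(2*n_A*n_B - n_A - n_B) / ((n_A+n_B)^2 * (n_A+n_B-1)) = 14336/3840 = 3.7333.
        SD[R] = 1.9322.
Step 4: R = E[R], so z = 0 with no continuity correction.
Step 5: Two-sided p-value via normal approximation = 2*(1 - Phi(|z|)) = 1.000000.
Step 6: alpha = 0.1. fail to reject H0.

R = 9, z = 0.0000, p = 1.000000, fail to reject H0.


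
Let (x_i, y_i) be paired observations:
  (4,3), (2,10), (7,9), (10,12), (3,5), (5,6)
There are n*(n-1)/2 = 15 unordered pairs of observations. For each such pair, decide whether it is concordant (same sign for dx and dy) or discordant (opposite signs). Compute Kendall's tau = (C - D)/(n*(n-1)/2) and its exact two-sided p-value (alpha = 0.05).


Step 1: Enumerate the 15 unordered pairs (i,j) with i<j and classify each by sign(x_j-x_i) * sign(y_j-y_i).
  (1,2):dx=-2,dy=+7->D; (1,3):dx=+3,dy=+6->C; (1,4):dx=+6,dy=+9->C; (1,5):dx=-1,dy=+2->D
  (1,6):dx=+1,dy=+3->C; (2,3):dx=+5,dy=-1->D; (2,4):dx=+8,dy=+2->C; (2,5):dx=+1,dy=-5->D
  (2,6):dx=+3,dy=-4->D; (3,4):dx=+3,dy=+3->C; (3,5):dx=-4,dy=-4->C; (3,6):dx=-2,dy=-3->C
  (4,5):dx=-7,dy=-7->C; (4,6):dx=-5,dy=-6->C; (5,6):dx=+2,dy=+1->C
Step 2: C = 10, D = 5, total pairs = 15.
Step 3: tau = (C - D)/(n(n-1)/2) = (10 - 5)/15 = 0.333333.
Step 4: Exact two-sided p-value (enumerate n! = 720 permutations of y under H0): p = 0.469444.
Step 5: alpha = 0.05. fail to reject H0.

tau_b = 0.3333 (C=10, D=5), p = 0.469444, fail to reject H0.


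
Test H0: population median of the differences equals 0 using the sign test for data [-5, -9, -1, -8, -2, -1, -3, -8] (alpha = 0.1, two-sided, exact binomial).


Step 1: Discard zero differences. Original n = 8; n_eff = number of nonzero differences = 8.
Nonzero differences (with sign): -5, -9, -1, -8, -2, -1, -3, -8
Step 2: Count signs: positive = 0, negative = 8.
Step 3: Under H0: P(positive) = 0.5, so the number of positives S ~ Bin(8, 0.5).
Step 4: Two-sided exact p-value = sum of Bin(8,0.5) probabilities at or below the observed probability = 0.007812.
Step 5: alpha = 0.1. reject H0.

n_eff = 8, pos = 0, neg = 8, p = 0.007812, reject H0.


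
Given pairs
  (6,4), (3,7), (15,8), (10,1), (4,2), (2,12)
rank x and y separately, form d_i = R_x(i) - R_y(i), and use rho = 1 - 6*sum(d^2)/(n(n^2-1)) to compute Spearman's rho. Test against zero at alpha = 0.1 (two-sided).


Step 1: Rank x and y separately (midranks; no ties here).
rank(x): 6->4, 3->2, 15->6, 10->5, 4->3, 2->1
rank(y): 4->3, 7->4, 8->5, 1->1, 2->2, 12->6
Step 2: d_i = R_x(i) - R_y(i); compute d_i^2.
  (4-3)^2=1, (2-4)^2=4, (6-5)^2=1, (5-1)^2=16, (3-2)^2=1, (1-6)^2=25
sum(d^2) = 48.
Step 3: rho = 1 - 6*48 / (6*(6^2 - 1)) = 1 - 288/210 = -0.371429.
Step 4: Under H0, t = rho * sqrt((n-2)/(1-rho^2)) = -0.8001 ~ t(4).
Step 5: Two-sided p-value from the t-distribution with 4 df = 0.468478.
Step 6: alpha = 0.1. fail to reject H0.

rho = -0.3714, p = 0.468478, fail to reject H0 at alpha = 0.1.


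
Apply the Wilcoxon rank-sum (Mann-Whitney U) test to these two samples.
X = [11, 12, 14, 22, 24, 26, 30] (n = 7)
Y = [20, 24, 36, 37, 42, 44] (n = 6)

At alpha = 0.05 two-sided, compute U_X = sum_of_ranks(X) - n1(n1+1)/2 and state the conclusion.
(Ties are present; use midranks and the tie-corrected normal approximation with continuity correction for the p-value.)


Step 1: Combine and sort all 13 observations; assign midranks.
sorted (value, group): (11,X), (12,X), (14,X), (20,Y), (22,X), (24,X), (24,Y), (26,X), (30,X), (36,Y), (37,Y), (42,Y), (44,Y)
ranks: 11->1, 12->2, 14->3, 20->4, 22->5, 24->6.5, 24->6.5, 26->8, 30->9, 36->10, 37->11, 42->12, 44->13
Step 2: Rank sum for X: R1 = 1 + 2 + 3 + 5 + 6.5 + 8 + 9 = 34.5.
Step 3: U_X = R1 - n1(n1+1)/2 = 34.5 - 7*8/2 = 34.5 - 28 = 6.5.
       U_Y = n1*n2 - U_X = 42 - 6.5 = 35.5.
Step 4: Ties are present, so use the tie-corrected normal approximation (with continuity correction) for the p-value.
Step 5: p-value = 0.045204; compare to alpha = 0.05. reject H0.

U_X = 6.5, p = 0.045204, reject H0 at alpha = 0.05.


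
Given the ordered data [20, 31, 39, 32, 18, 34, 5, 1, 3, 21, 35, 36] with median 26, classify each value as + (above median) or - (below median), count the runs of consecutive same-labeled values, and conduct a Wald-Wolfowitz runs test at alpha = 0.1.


Step 1: Compute median = 26; label A = above, B = below.
Labels in order: BAAABABBBBAA  (n_A = 6, n_B = 6)
Step 2: Count runs R = 6.
Step 3: Under H0 (random ordering), E[R] = 2*n_A*n_B/(n_A+n_B) + 1 = 2*6*6/12 + 1 = 7.0000.
        Var[R] = 2*n_A*n_B*(2*n_A*n_B - n_A - n_B) / ((n_A+n_B)^2 * (n_A+n_B-1)) = 4320/1584 = 2.7273.
        SD[R] = 1.6514.
Step 4: Continuity-corrected z = (R + 0.5 - E[R]) / SD[R] = (6 + 0.5 - 7.0000) / 1.6514 = -0.3028.
Step 5: Two-sided p-value via normal approximation = 2*(1 - Phi(|z|)) = 0.762069.
Step 6: alpha = 0.1. fail to reject H0.

R = 6, z = -0.3028, p = 0.762069, fail to reject H0.


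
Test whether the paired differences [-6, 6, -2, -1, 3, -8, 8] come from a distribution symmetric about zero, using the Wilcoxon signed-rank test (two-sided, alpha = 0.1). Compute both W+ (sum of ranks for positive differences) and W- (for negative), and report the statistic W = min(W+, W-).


Step 1: Drop any zero differences (none here) and take |d_i|.
|d| = [6, 6, 2, 1, 3, 8, 8]
Step 2: Midrank |d_i| (ties get averaged ranks).
ranks: |6|->4.5, |6|->4.5, |2|->2, |1|->1, |3|->3, |8|->6.5, |8|->6.5
Step 3: Attach original signs; sum ranks with positive sign and with negative sign.
W+ = 4.5 + 3 + 6.5 = 14
W- = 4.5 + 2 + 1 + 6.5 = 14
(Check: W+ + W- = 28 should equal n(n+1)/2 = 28.)
Step 4: Test statistic W = min(W+, W-) = 14.
Step 5: Ties in |d|, so use the tie-corrected normal approximation.
        E[W] = n(n+1)/4 = 7*8/4 = 14.
        Tie groups: |d|=6 (t=2), |d|=8 (t=2); sum(t^3 - t) = 12.
        Var[W] = n(n+1)(2n+1)/24 - sum(t^3-t)/48 = 840/24 - 12/48 = 34.75.
        z = (W - E[W]) / sqrt(Var[W]) = (14 - 14) / 5.8949 = 0.0000.
        Two-sided p = 2*Phi(z) = 1.000000.
Step 6: alpha = 0.1. fail to reject H0.

W+ = 14, W- = 14, W = min = 14, p = 1.000000, fail to reject H0.


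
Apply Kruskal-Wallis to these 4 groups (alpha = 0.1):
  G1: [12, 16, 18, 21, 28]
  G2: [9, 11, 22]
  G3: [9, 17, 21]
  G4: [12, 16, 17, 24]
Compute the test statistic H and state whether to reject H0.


Step 1: Combine all N = 15 observations and assign midranks.
sorted (value, group, rank): (9,G2,1.5), (9,G3,1.5), (11,G2,3), (12,G1,4.5), (12,G4,4.5), (16,G1,6.5), (16,G4,6.5), (17,G3,8.5), (17,G4,8.5), (18,G1,10), (21,G1,11.5), (21,G3,11.5), (22,G2,13), (24,G4,14), (28,G1,15)
Step 2: Sum ranks within each group.
R_1 = 47.5 (n_1 = 5)
R_2 = 17.5 (n_2 = 3)
R_3 = 21.5 (n_3 = 3)
R_4 = 33.5 (n_4 = 4)
Step 3: H = 12/(N(N+1)) * sum(R_i^2/n_i) - 3(N+1)
     = 12/(15*16) * (47.5^2/5 + 17.5^2/3 + 21.5^2/3 + 33.5^2/4) - 3*16
     = 0.050000 * 987.979 - 48
     = 1.398958.
Step 4: Ties present; correction factor C = 1 - 30/(15^3 - 15) = 0.991071. Corrected H = 1.398958 / 0.991071 = 1.411562.
Step 5: Under H0, H ~ chi^2(3); p-value = 0.702827.
Step 6: alpha = 0.1. fail to reject H0.

H = 1.4116, df = 3, p = 0.702827, fail to reject H0.


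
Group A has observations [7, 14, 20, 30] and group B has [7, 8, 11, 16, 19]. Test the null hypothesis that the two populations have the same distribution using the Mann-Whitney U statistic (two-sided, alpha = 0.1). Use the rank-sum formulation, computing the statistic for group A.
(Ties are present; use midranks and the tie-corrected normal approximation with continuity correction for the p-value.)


Step 1: Combine and sort all 9 observations; assign midranks.
sorted (value, group): (7,X), (7,Y), (8,Y), (11,Y), (14,X), (16,Y), (19,Y), (20,X), (30,X)
ranks: 7->1.5, 7->1.5, 8->3, 11->4, 14->5, 16->6, 19->7, 20->8, 30->9
Step 2: Rank sum for X: R1 = 1.5 + 5 + 8 + 9 = 23.5.
Step 3: U_X = R1 - n1(n1+1)/2 = 23.5 - 4*5/2 = 23.5 - 10 = 13.5.
       U_Y = n1*n2 - U_X = 20 - 13.5 = 6.5.
Step 4: Ties are present, so use the tie-corrected normal approximation (with continuity correction) for the p-value.
Step 5: p-value = 0.460558; compare to alpha = 0.1. fail to reject H0.

U_X = 13.5, p = 0.460558, fail to reject H0 at alpha = 0.1.


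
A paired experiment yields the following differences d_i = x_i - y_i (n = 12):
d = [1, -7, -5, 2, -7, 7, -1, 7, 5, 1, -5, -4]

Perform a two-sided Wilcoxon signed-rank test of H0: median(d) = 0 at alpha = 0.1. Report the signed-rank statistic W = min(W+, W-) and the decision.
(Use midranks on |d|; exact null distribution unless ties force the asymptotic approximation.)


Step 1: Drop any zero differences (none here) and take |d_i|.
|d| = [1, 7, 5, 2, 7, 7, 1, 7, 5, 1, 5, 4]
Step 2: Midrank |d_i| (ties get averaged ranks).
ranks: |1|->2, |7|->10.5, |5|->7, |2|->4, |7|->10.5, |7|->10.5, |1|->2, |7|->10.5, |5|->7, |1|->2, |5|->7, |4|->5
Step 3: Attach original signs; sum ranks with positive sign and with negative sign.
W+ = 2 + 4 + 10.5 + 10.5 + 7 + 2 = 36
W- = 10.5 + 7 + 10.5 + 2 + 7 + 5 = 42
(Check: W+ + W- = 78 should equal n(n+1)/2 = 78.)
Step 4: Test statistic W = min(W+, W-) = 36.
Step 5: Ties in |d|, so use the tie-corrected normal approximation.
        E[W] = n(n+1)/4 = 12*13/4 = 39.
        Tie groups: |d|=1 (t=3), |d|=5 (t=3), |d|=7 (t=4); sum(t^3 - t) = 108.
        Var[W] = n(n+1)(2n+1)/24 - sum(t^3-t)/48 = 3900/24 - 108/48 = 160.25.
        z = (W - E[W]) / sqrt(Var[W]) = (36 - 39) / 12.6590 = -0.2370.
        Two-sided p = 2*Phi(z) = 0.812668.
Step 6: alpha = 0.1. fail to reject H0.

W+ = 36, W- = 42, W = min = 36, p = 0.812668, fail to reject H0.


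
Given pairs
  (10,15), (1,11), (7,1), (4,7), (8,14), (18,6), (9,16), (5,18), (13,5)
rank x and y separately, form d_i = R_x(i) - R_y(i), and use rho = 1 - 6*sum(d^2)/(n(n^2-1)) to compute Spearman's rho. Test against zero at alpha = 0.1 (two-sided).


Step 1: Rank x and y separately (midranks; no ties here).
rank(x): 10->7, 1->1, 7->4, 4->2, 8->5, 18->9, 9->6, 5->3, 13->8
rank(y): 15->7, 11->5, 1->1, 7->4, 14->6, 6->3, 16->8, 18->9, 5->2
Step 2: d_i = R_x(i) - R_y(i); compute d_i^2.
  (7-7)^2=0, (1-5)^2=16, (4-1)^2=9, (2-4)^2=4, (5-6)^2=1, (9-3)^2=36, (6-8)^2=4, (3-9)^2=36, (8-2)^2=36
sum(d^2) = 142.
Step 3: rho = 1 - 6*142 / (9*(9^2 - 1)) = 1 - 852/720 = -0.183333.
Step 4: Under H0, t = rho * sqrt((n-2)/(1-rho^2)) = -0.4934 ~ t(7).
Step 5: Two-sided p-value from the t-distribution with 7 df = 0.636820.
Step 6: alpha = 0.1. fail to reject H0.

rho = -0.1833, p = 0.636820, fail to reject H0 at alpha = 0.1.


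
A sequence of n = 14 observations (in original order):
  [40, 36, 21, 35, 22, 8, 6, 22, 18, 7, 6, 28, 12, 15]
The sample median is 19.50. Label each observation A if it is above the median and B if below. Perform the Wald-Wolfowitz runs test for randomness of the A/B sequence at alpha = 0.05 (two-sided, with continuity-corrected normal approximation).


Step 1: Compute median = 19.50; label A = above, B = below.
Labels in order: AAAAABBABBBABB  (n_A = 7, n_B = 7)
Step 2: Count runs R = 6.
Step 3: Under H0 (random ordering), E[R] = 2*n_A*n_B/(n_A+n_B) + 1 = 2*7*7/14 + 1 = 8.0000.
        Var[R] = 2*n_A*n_B*(2*n_A*n_B - n_A - n_B) / ((n_A+n_B)^2 * (n_A+n_B-1)) = 8232/2548 = 3.2308.
        SD[R] = 1.7974.
Step 4: Continuity-corrected z = (R + 0.5 - E[R]) / SD[R] = (6 + 0.5 - 8.0000) / 1.7974 = -0.8345.
Step 5: Two-sided p-value via normal approximation = 2*(1 - Phi(|z|)) = 0.403986.
Step 6: alpha = 0.05. fail to reject H0.

R = 6, z = -0.8345, p = 0.403986, fail to reject H0.


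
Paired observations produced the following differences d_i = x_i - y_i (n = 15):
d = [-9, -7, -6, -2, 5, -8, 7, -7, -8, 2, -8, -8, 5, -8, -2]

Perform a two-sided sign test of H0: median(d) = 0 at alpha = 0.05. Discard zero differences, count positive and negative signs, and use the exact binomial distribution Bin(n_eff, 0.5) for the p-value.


Step 1: Discard zero differences. Original n = 15; n_eff = number of nonzero differences = 15.
Nonzero differences (with sign): -9, -7, -6, -2, +5, -8, +7, -7, -8, +2, -8, -8, +5, -8, -2
Step 2: Count signs: positive = 4, negative = 11.
Step 3: Under H0: P(positive) = 0.5, so the number of positives S ~ Bin(15, 0.5).
Step 4: Two-sided exact p-value = sum of Bin(15,0.5) probabilities at or below the observed probability = 0.118469.
Step 5: alpha = 0.05. fail to reject H0.

n_eff = 15, pos = 4, neg = 11, p = 0.118469, fail to reject H0.


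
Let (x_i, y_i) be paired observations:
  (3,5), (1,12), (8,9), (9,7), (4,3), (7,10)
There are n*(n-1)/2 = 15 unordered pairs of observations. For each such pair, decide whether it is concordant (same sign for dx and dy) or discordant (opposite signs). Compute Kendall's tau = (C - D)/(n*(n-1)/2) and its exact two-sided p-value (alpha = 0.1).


Step 1: Enumerate the 15 unordered pairs (i,j) with i<j and classify each by sign(x_j-x_i) * sign(y_j-y_i).
  (1,2):dx=-2,dy=+7->D; (1,3):dx=+5,dy=+4->C; (1,4):dx=+6,dy=+2->C; (1,5):dx=+1,dy=-2->D
  (1,6):dx=+4,dy=+5->C; (2,3):dx=+7,dy=-3->D; (2,4):dx=+8,dy=-5->D; (2,5):dx=+3,dy=-9->D
  (2,6):dx=+6,dy=-2->D; (3,4):dx=+1,dy=-2->D; (3,5):dx=-4,dy=-6->C; (3,6):dx=-1,dy=+1->D
  (4,5):dx=-5,dy=-4->C; (4,6):dx=-2,dy=+3->D; (5,6):dx=+3,dy=+7->C
Step 2: C = 6, D = 9, total pairs = 15.
Step 3: tau = (C - D)/(n(n-1)/2) = (6 - 9)/15 = -0.200000.
Step 4: Exact two-sided p-value (enumerate n! = 720 permutations of y under H0): p = 0.719444.
Step 5: alpha = 0.1. fail to reject H0.

tau_b = -0.2000 (C=6, D=9), p = 0.719444, fail to reject H0.


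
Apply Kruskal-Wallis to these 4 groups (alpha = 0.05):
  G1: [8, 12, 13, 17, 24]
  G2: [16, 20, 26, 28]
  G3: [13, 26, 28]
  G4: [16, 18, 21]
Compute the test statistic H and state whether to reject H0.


Step 1: Combine all N = 15 observations and assign midranks.
sorted (value, group, rank): (8,G1,1), (12,G1,2), (13,G1,3.5), (13,G3,3.5), (16,G2,5.5), (16,G4,5.5), (17,G1,7), (18,G4,8), (20,G2,9), (21,G4,10), (24,G1,11), (26,G2,12.5), (26,G3,12.5), (28,G2,14.5), (28,G3,14.5)
Step 2: Sum ranks within each group.
R_1 = 24.5 (n_1 = 5)
R_2 = 41.5 (n_2 = 4)
R_3 = 30.5 (n_3 = 3)
R_4 = 23.5 (n_4 = 3)
Step 3: H = 12/(N(N+1)) * sum(R_i^2/n_i) - 3(N+1)
     = 12/(15*16) * (24.5^2/5 + 41.5^2/4 + 30.5^2/3 + 23.5^2/3) - 3*16
     = 0.050000 * 1044.78 - 48
     = 4.238958.
Step 4: Ties present; correction factor C = 1 - 24/(15^3 - 15) = 0.992857. Corrected H = 4.238958 / 0.992857 = 4.269454.
Step 5: Under H0, H ~ chi^2(3); p-value = 0.233800.
Step 6: alpha = 0.05. fail to reject H0.

H = 4.2695, df = 3, p = 0.233800, fail to reject H0.


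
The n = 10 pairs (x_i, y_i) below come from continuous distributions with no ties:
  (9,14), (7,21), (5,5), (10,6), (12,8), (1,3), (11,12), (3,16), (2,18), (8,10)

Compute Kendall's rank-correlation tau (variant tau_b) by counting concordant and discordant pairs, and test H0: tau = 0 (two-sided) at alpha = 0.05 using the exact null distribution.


Step 1: Enumerate the 45 unordered pairs (i,j) with i<j and classify each by sign(x_j-x_i) * sign(y_j-y_i).
  (1,2):dx=-2,dy=+7->D; (1,3):dx=-4,dy=-9->C; (1,4):dx=+1,dy=-8->D; (1,5):dx=+3,dy=-6->D
  (1,6):dx=-8,dy=-11->C; (1,7):dx=+2,dy=-2->D; (1,8):dx=-6,dy=+2->D; (1,9):dx=-7,dy=+4->D
  (1,10):dx=-1,dy=-4->C; (2,3):dx=-2,dy=-16->C; (2,4):dx=+3,dy=-15->D; (2,5):dx=+5,dy=-13->D
  (2,6):dx=-6,dy=-18->C; (2,7):dx=+4,dy=-9->D; (2,8):dx=-4,dy=-5->C; (2,9):dx=-5,dy=-3->C
  (2,10):dx=+1,dy=-11->D; (3,4):dx=+5,dy=+1->C; (3,5):dx=+7,dy=+3->C; (3,6):dx=-4,dy=-2->C
  (3,7):dx=+6,dy=+7->C; (3,8):dx=-2,dy=+11->D; (3,9):dx=-3,dy=+13->D; (3,10):dx=+3,dy=+5->C
  (4,5):dx=+2,dy=+2->C; (4,6):dx=-9,dy=-3->C; (4,7):dx=+1,dy=+6->C; (4,8):dx=-7,dy=+10->D
  (4,9):dx=-8,dy=+12->D; (4,10):dx=-2,dy=+4->D; (5,6):dx=-11,dy=-5->C; (5,7):dx=-1,dy=+4->D
  (5,8):dx=-9,dy=+8->D; (5,9):dx=-10,dy=+10->D; (5,10):dx=-4,dy=+2->D; (6,7):dx=+10,dy=+9->C
  (6,8):dx=+2,dy=+13->C; (6,9):dx=+1,dy=+15->C; (6,10):dx=+7,dy=+7->C; (7,8):dx=-8,dy=+4->D
  (7,9):dx=-9,dy=+6->D; (7,10):dx=-3,dy=-2->C; (8,9):dx=-1,dy=+2->D; (8,10):dx=+5,dy=-6->D
  (9,10):dx=+6,dy=-8->D
Step 2: C = 21, D = 24, total pairs = 45.
Step 3: tau = (C - D)/(n(n-1)/2) = (21 - 24)/45 = -0.066667.
Step 4: Exact two-sided p-value (enumerate n! = 3628800 permutations of y under H0): p = 0.861801.
Step 5: alpha = 0.05. fail to reject H0.

tau_b = -0.0667 (C=21, D=24), p = 0.861801, fail to reject H0.


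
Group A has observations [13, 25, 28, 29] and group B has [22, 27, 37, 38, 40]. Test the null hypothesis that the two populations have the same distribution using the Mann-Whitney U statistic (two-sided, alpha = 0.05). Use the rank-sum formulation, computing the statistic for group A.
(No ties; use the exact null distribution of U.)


Step 1: Combine and sort all 9 observations; assign midranks.
sorted (value, group): (13,X), (22,Y), (25,X), (27,Y), (28,X), (29,X), (37,Y), (38,Y), (40,Y)
ranks: 13->1, 22->2, 25->3, 27->4, 28->5, 29->6, 37->7, 38->8, 40->9
Step 2: Rank sum for X: R1 = 1 + 3 + 5 + 6 = 15.
Step 3: U_X = R1 - n1(n1+1)/2 = 15 - 4*5/2 = 15 - 10 = 5.
       U_Y = n1*n2 - U_X = 20 - 5 = 15.
Step 4: No ties, so the exact null distribution of U (based on enumerating the C(9,4) = 126 equally likely rank assignments) gives the two-sided p-value.
Step 5: p-value = 0.285714; compare to alpha = 0.05. fail to reject H0.

U_X = 5, p = 0.285714, fail to reject H0 at alpha = 0.05.


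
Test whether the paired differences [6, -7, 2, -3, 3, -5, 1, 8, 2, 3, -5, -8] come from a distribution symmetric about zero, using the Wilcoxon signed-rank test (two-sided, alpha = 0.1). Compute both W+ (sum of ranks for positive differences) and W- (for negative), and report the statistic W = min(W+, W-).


Step 1: Drop any zero differences (none here) and take |d_i|.
|d| = [6, 7, 2, 3, 3, 5, 1, 8, 2, 3, 5, 8]
Step 2: Midrank |d_i| (ties get averaged ranks).
ranks: |6|->9, |7|->10, |2|->2.5, |3|->5, |3|->5, |5|->7.5, |1|->1, |8|->11.5, |2|->2.5, |3|->5, |5|->7.5, |8|->11.5
Step 3: Attach original signs; sum ranks with positive sign and with negative sign.
W+ = 9 + 2.5 + 5 + 1 + 11.5 + 2.5 + 5 = 36.5
W- = 10 + 5 + 7.5 + 7.5 + 11.5 = 41.5
(Check: W+ + W- = 78 should equal n(n+1)/2 = 78.)
Step 4: Test statistic W = min(W+, W-) = 36.5.
Step 5: Ties in |d|, so use the tie-corrected normal approximation.
        E[W] = n(n+1)/4 = 12*13/4 = 39.
        Tie groups: |d|=2 (t=2), |d|=3 (t=3), |d|=5 (t=2), |d|=8 (t=2); sum(t^3 - t) = 42.
        Var[W] = n(n+1)(2n+1)/24 - sum(t^3-t)/48 = 3900/24 - 42/48 = 161.625.
        z = (W - E[W]) / sqrt(Var[W]) = (36.5 - 39) / 12.7132 = -0.1966.
        Two-sided p = 2*Phi(z) = 0.844104.
Step 6: alpha = 0.1. fail to reject H0.

W+ = 36.5, W- = 41.5, W = min = 36.5, p = 0.844104, fail to reject H0.


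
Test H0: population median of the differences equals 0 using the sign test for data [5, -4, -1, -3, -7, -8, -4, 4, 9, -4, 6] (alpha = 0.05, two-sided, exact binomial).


Step 1: Discard zero differences. Original n = 11; n_eff = number of nonzero differences = 11.
Nonzero differences (with sign): +5, -4, -1, -3, -7, -8, -4, +4, +9, -4, +6
Step 2: Count signs: positive = 4, negative = 7.
Step 3: Under H0: P(positive) = 0.5, so the number of positives S ~ Bin(11, 0.5).
Step 4: Two-sided exact p-value = sum of Bin(11,0.5) probabilities at or below the observed probability = 0.548828.
Step 5: alpha = 0.05. fail to reject H0.

n_eff = 11, pos = 4, neg = 7, p = 0.548828, fail to reject H0.


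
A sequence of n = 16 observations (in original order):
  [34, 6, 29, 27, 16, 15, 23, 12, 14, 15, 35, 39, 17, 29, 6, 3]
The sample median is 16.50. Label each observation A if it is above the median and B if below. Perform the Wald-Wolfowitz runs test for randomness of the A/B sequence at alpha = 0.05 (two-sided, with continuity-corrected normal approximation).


Step 1: Compute median = 16.50; label A = above, B = below.
Labels in order: ABAABBABBBAAAABB  (n_A = 8, n_B = 8)
Step 2: Count runs R = 8.
Step 3: Under H0 (random ordering), E[R] = 2*n_A*n_B/(n_A+n_B) + 1 = 2*8*8/16 + 1 = 9.0000.
        Var[R] = 2*n_A*n_B*(2*n_A*n_B - n_A - n_B) / ((n_A+n_B)^2 * (n_A+n_B-1)) = 14336/3840 = 3.7333.
        SD[R] = 1.9322.
Step 4: Continuity-corrected z = (R + 0.5 - E[R]) / SD[R] = (8 + 0.5 - 9.0000) / 1.9322 = -0.2588.
Step 5: Two-sided p-value via normal approximation = 2*(1 - Phi(|z|)) = 0.795809.
Step 6: alpha = 0.05. fail to reject H0.

R = 8, z = -0.2588, p = 0.795809, fail to reject H0.


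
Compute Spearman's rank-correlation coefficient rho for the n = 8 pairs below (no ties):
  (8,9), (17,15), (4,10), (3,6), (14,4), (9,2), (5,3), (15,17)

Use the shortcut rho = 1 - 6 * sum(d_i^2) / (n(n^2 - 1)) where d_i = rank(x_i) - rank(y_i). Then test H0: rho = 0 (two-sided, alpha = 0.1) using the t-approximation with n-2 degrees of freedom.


Step 1: Rank x and y separately (midranks; no ties here).
rank(x): 8->4, 17->8, 4->2, 3->1, 14->6, 9->5, 5->3, 15->7
rank(y): 9->5, 15->7, 10->6, 6->4, 4->3, 2->1, 3->2, 17->8
Step 2: d_i = R_x(i) - R_y(i); compute d_i^2.
  (4-5)^2=1, (8-7)^2=1, (2-6)^2=16, (1-4)^2=9, (6-3)^2=9, (5-1)^2=16, (3-2)^2=1, (7-8)^2=1
sum(d^2) = 54.
Step 3: rho = 1 - 6*54 / (8*(8^2 - 1)) = 1 - 324/504 = 0.357143.
Step 4: Under H0, t = rho * sqrt((n-2)/(1-rho^2)) = 0.9366 ~ t(6).
Step 5: Two-sided p-value from the t-distribution with 6 df = 0.385121.
Step 6: alpha = 0.1. fail to reject H0.

rho = 0.3571, p = 0.385121, fail to reject H0 at alpha = 0.1.


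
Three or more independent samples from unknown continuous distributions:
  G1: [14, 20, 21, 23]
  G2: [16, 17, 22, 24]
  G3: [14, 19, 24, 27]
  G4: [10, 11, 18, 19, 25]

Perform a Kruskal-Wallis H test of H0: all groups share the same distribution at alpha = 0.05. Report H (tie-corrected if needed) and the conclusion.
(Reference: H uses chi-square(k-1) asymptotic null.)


Step 1: Combine all N = 17 observations and assign midranks.
sorted (value, group, rank): (10,G4,1), (11,G4,2), (14,G1,3.5), (14,G3,3.5), (16,G2,5), (17,G2,6), (18,G4,7), (19,G3,8.5), (19,G4,8.5), (20,G1,10), (21,G1,11), (22,G2,12), (23,G1,13), (24,G2,14.5), (24,G3,14.5), (25,G4,16), (27,G3,17)
Step 2: Sum ranks within each group.
R_1 = 37.5 (n_1 = 4)
R_2 = 37.5 (n_2 = 4)
R_3 = 43.5 (n_3 = 4)
R_4 = 34.5 (n_4 = 5)
Step 3: H = 12/(N(N+1)) * sum(R_i^2/n_i) - 3(N+1)
     = 12/(17*18) * (37.5^2/4 + 37.5^2/4 + 43.5^2/4 + 34.5^2/5) - 3*18
     = 0.039216 * 1414.24 - 54
     = 1.460294.
Step 4: Ties present; correction factor C = 1 - 18/(17^3 - 17) = 0.996324. Corrected H = 1.460294 / 0.996324 = 1.465683.
Step 5: Under H0, H ~ chi^2(3); p-value = 0.690213.
Step 6: alpha = 0.05. fail to reject H0.

H = 1.4657, df = 3, p = 0.690213, fail to reject H0.


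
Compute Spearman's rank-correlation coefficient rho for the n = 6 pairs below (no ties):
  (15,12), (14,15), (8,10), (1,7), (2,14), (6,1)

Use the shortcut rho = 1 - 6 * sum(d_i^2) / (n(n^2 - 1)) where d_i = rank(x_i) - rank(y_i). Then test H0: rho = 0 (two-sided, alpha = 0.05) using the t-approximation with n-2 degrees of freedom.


Step 1: Rank x and y separately (midranks; no ties here).
rank(x): 15->6, 14->5, 8->4, 1->1, 2->2, 6->3
rank(y): 12->4, 15->6, 10->3, 7->2, 14->5, 1->1
Step 2: d_i = R_x(i) - R_y(i); compute d_i^2.
  (6-4)^2=4, (5-6)^2=1, (4-3)^2=1, (1-2)^2=1, (2-5)^2=9, (3-1)^2=4
sum(d^2) = 20.
Step 3: rho = 1 - 6*20 / (6*(6^2 - 1)) = 1 - 120/210 = 0.428571.
Step 4: Under H0, t = rho * sqrt((n-2)/(1-rho^2)) = 0.9487 ~ t(4).
Step 5: Two-sided p-value from the t-distribution with 4 df = 0.396501.
Step 6: alpha = 0.05. fail to reject H0.

rho = 0.4286, p = 0.396501, fail to reject H0 at alpha = 0.05.


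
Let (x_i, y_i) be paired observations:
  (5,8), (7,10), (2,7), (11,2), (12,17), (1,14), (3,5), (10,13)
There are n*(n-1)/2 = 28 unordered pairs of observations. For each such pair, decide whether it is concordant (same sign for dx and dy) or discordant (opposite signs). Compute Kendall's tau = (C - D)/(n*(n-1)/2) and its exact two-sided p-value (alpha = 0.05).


Step 1: Enumerate the 28 unordered pairs (i,j) with i<j and classify each by sign(x_j-x_i) * sign(y_j-y_i).
  (1,2):dx=+2,dy=+2->C; (1,3):dx=-3,dy=-1->C; (1,4):dx=+6,dy=-6->D; (1,5):dx=+7,dy=+9->C
  (1,6):dx=-4,dy=+6->D; (1,7):dx=-2,dy=-3->C; (1,8):dx=+5,dy=+5->C; (2,3):dx=-5,dy=-3->C
  (2,4):dx=+4,dy=-8->D; (2,5):dx=+5,dy=+7->C; (2,6):dx=-6,dy=+4->D; (2,7):dx=-4,dy=-5->C
  (2,8):dx=+3,dy=+3->C; (3,4):dx=+9,dy=-5->D; (3,5):dx=+10,dy=+10->C; (3,6):dx=-1,dy=+7->D
  (3,7):dx=+1,dy=-2->D; (3,8):dx=+8,dy=+6->C; (4,5):dx=+1,dy=+15->C; (4,6):dx=-10,dy=+12->D
  (4,7):dx=-8,dy=+3->D; (4,8):dx=-1,dy=+11->D; (5,6):dx=-11,dy=-3->C; (5,7):dx=-9,dy=-12->C
  (5,8):dx=-2,dy=-4->C; (6,7):dx=+2,dy=-9->D; (6,8):dx=+9,dy=-1->D; (7,8):dx=+7,dy=+8->C
Step 2: C = 16, D = 12, total pairs = 28.
Step 3: tau = (C - D)/(n(n-1)/2) = (16 - 12)/28 = 0.142857.
Step 4: Exact two-sided p-value (enumerate n! = 40320 permutations of y under H0): p = 0.719544.
Step 5: alpha = 0.05. fail to reject H0.

tau_b = 0.1429 (C=16, D=12), p = 0.719544, fail to reject H0.


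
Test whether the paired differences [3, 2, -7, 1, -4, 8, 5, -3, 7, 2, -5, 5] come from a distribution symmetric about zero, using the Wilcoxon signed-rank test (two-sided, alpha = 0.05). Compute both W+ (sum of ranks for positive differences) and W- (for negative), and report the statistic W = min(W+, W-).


Step 1: Drop any zero differences (none here) and take |d_i|.
|d| = [3, 2, 7, 1, 4, 8, 5, 3, 7, 2, 5, 5]
Step 2: Midrank |d_i| (ties get averaged ranks).
ranks: |3|->4.5, |2|->2.5, |7|->10.5, |1|->1, |4|->6, |8|->12, |5|->8, |3|->4.5, |7|->10.5, |2|->2.5, |5|->8, |5|->8
Step 3: Attach original signs; sum ranks with positive sign and with negative sign.
W+ = 4.5 + 2.5 + 1 + 12 + 8 + 10.5 + 2.5 + 8 = 49
W- = 10.5 + 6 + 4.5 + 8 = 29
(Check: W+ + W- = 78 should equal n(n+1)/2 = 78.)
Step 4: Test statistic W = min(W+, W-) = 29.
Step 5: Ties in |d|, so use the tie-corrected normal approximation.
        E[W] = n(n+1)/4 = 12*13/4 = 39.
        Tie groups: |d|=2 (t=2), |d|=3 (t=2), |d|=5 (t=3), |d|=7 (t=2); sum(t^3 - t) = 42.
        Var[W] = n(n+1)(2n+1)/24 - sum(t^3-t)/48 = 3900/24 - 42/48 = 161.625.
        z = (W - E[W]) / sqrt(Var[W]) = (29 - 39) / 12.7132 = -0.7866.
        Two-sided p = 2*Phi(z) = 0.431525.
Step 6: alpha = 0.05. fail to reject H0.

W+ = 49, W- = 29, W = min = 29, p = 0.431525, fail to reject H0.


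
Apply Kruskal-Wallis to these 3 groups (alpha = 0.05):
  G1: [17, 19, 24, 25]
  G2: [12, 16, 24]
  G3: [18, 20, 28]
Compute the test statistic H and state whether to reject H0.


Step 1: Combine all N = 10 observations and assign midranks.
sorted (value, group, rank): (12,G2,1), (16,G2,2), (17,G1,3), (18,G3,4), (19,G1,5), (20,G3,6), (24,G1,7.5), (24,G2,7.5), (25,G1,9), (28,G3,10)
Step 2: Sum ranks within each group.
R_1 = 24.5 (n_1 = 4)
R_2 = 10.5 (n_2 = 3)
R_3 = 20 (n_3 = 3)
Step 3: H = 12/(N(N+1)) * sum(R_i^2/n_i) - 3(N+1)
     = 12/(10*11) * (24.5^2/4 + 10.5^2/3 + 20^2/3) - 3*11
     = 0.109091 * 320.146 - 33
     = 1.925000.
Step 4: Ties present; correction factor C = 1 - 6/(10^3 - 10) = 0.993939. Corrected H = 1.925000 / 0.993939 = 1.936738.
Step 5: Under H0, H ~ chi^2(2); p-value = 0.379702.
Step 6: alpha = 0.05. fail to reject H0.

H = 1.9367, df = 2, p = 0.379702, fail to reject H0.


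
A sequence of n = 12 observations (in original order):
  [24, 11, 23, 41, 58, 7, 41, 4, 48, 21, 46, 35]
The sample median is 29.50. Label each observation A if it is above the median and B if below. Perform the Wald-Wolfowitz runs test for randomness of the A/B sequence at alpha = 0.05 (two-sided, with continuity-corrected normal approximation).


Step 1: Compute median = 29.50; label A = above, B = below.
Labels in order: BBBAABABABAA  (n_A = 6, n_B = 6)
Step 2: Count runs R = 8.
Step 3: Under H0 (random ordering), E[R] = 2*n_A*n_B/(n_A+n_B) + 1 = 2*6*6/12 + 1 = 7.0000.
        Var[R] = 2*n_A*n_B*(2*n_A*n_B - n_A - n_B) / ((n_A+n_B)^2 * (n_A+n_B-1)) = 4320/1584 = 2.7273.
        SD[R] = 1.6514.
Step 4: Continuity-corrected z = (R - 0.5 - E[R]) / SD[R] = (8 - 0.5 - 7.0000) / 1.6514 = 0.3028.
Step 5: Two-sided p-value via normal approximation = 2*(1 - Phi(|z|)) = 0.762069.
Step 6: alpha = 0.05. fail to reject H0.

R = 8, z = 0.3028, p = 0.762069, fail to reject H0.


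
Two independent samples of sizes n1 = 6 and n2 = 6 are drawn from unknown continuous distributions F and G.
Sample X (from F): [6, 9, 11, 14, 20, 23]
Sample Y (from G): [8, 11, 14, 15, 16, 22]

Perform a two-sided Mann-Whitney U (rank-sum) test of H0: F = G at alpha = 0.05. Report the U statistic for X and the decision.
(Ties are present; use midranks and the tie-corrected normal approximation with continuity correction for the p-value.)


Step 1: Combine and sort all 12 observations; assign midranks.
sorted (value, group): (6,X), (8,Y), (9,X), (11,X), (11,Y), (14,X), (14,Y), (15,Y), (16,Y), (20,X), (22,Y), (23,X)
ranks: 6->1, 8->2, 9->3, 11->4.5, 11->4.5, 14->6.5, 14->6.5, 15->8, 16->9, 20->10, 22->11, 23->12
Step 2: Rank sum for X: R1 = 1 + 3 + 4.5 + 6.5 + 10 + 12 = 37.
Step 3: U_X = R1 - n1(n1+1)/2 = 37 - 6*7/2 = 37 - 21 = 16.
       U_Y = n1*n2 - U_X = 36 - 16 = 20.
Step 4: Ties are present, so use the tie-corrected normal approximation (with continuity correction) for the p-value.
Step 5: p-value = 0.809527; compare to alpha = 0.05. fail to reject H0.

U_X = 16, p = 0.809527, fail to reject H0 at alpha = 0.05.


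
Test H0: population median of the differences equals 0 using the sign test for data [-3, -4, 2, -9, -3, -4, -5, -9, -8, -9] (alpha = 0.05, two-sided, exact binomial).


Step 1: Discard zero differences. Original n = 10; n_eff = number of nonzero differences = 10.
Nonzero differences (with sign): -3, -4, +2, -9, -3, -4, -5, -9, -8, -9
Step 2: Count signs: positive = 1, negative = 9.
Step 3: Under H0: P(positive) = 0.5, so the number of positives S ~ Bin(10, 0.5).
Step 4: Two-sided exact p-value = sum of Bin(10,0.5) probabilities at or below the observed probability = 0.021484.
Step 5: alpha = 0.05. reject H0.

n_eff = 10, pos = 1, neg = 9, p = 0.021484, reject H0.


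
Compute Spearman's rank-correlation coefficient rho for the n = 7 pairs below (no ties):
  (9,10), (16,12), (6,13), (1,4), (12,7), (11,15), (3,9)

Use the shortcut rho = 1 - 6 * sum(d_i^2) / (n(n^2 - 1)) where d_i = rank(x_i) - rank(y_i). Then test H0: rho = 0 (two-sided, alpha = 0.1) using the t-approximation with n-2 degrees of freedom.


Step 1: Rank x and y separately (midranks; no ties here).
rank(x): 9->4, 16->7, 6->3, 1->1, 12->6, 11->5, 3->2
rank(y): 10->4, 12->5, 13->6, 4->1, 7->2, 15->7, 9->3
Step 2: d_i = R_x(i) - R_y(i); compute d_i^2.
  (4-4)^2=0, (7-5)^2=4, (3-6)^2=9, (1-1)^2=0, (6-2)^2=16, (5-7)^2=4, (2-3)^2=1
sum(d^2) = 34.
Step 3: rho = 1 - 6*34 / (7*(7^2 - 1)) = 1 - 204/336 = 0.392857.
Step 4: Under H0, t = rho * sqrt((n-2)/(1-rho^2)) = 0.9553 ~ t(5).
Step 5: Two-sided p-value from the t-distribution with 5 df = 0.383317.
Step 6: alpha = 0.1. fail to reject H0.

rho = 0.3929, p = 0.383317, fail to reject H0 at alpha = 0.1.


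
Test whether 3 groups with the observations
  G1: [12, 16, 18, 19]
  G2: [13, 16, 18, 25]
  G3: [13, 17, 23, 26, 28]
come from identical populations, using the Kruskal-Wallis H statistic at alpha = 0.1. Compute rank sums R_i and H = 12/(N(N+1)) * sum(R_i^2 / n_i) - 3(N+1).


Step 1: Combine all N = 13 observations and assign midranks.
sorted (value, group, rank): (12,G1,1), (13,G2,2.5), (13,G3,2.5), (16,G1,4.5), (16,G2,4.5), (17,G3,6), (18,G1,7.5), (18,G2,7.5), (19,G1,9), (23,G3,10), (25,G2,11), (26,G3,12), (28,G3,13)
Step 2: Sum ranks within each group.
R_1 = 22 (n_1 = 4)
R_2 = 25.5 (n_2 = 4)
R_3 = 43.5 (n_3 = 5)
Step 3: H = 12/(N(N+1)) * sum(R_i^2/n_i) - 3(N+1)
     = 12/(13*14) * (22^2/4 + 25.5^2/4 + 43.5^2/5) - 3*14
     = 0.065934 * 662.013 - 42
     = 1.649176.
Step 4: Ties present; correction factor C = 1 - 18/(13^3 - 13) = 0.991758. Corrected H = 1.649176 / 0.991758 = 1.662881.
Step 5: Under H0, H ~ chi^2(2); p-value = 0.435422.
Step 6: alpha = 0.1. fail to reject H0.

H = 1.6629, df = 2, p = 0.435422, fail to reject H0.


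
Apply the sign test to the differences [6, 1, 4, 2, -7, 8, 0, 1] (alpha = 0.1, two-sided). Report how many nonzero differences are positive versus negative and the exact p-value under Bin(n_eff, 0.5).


Step 1: Discard zero differences. Original n = 8; n_eff = number of nonzero differences = 7.
Nonzero differences (with sign): +6, +1, +4, +2, -7, +8, +1
Step 2: Count signs: positive = 6, negative = 1.
Step 3: Under H0: P(positive) = 0.5, so the number of positives S ~ Bin(7, 0.5).
Step 4: Two-sided exact p-value = sum of Bin(7,0.5) probabilities at or below the observed probability = 0.125000.
Step 5: alpha = 0.1. fail to reject H0.

n_eff = 7, pos = 6, neg = 1, p = 0.125000, fail to reject H0.


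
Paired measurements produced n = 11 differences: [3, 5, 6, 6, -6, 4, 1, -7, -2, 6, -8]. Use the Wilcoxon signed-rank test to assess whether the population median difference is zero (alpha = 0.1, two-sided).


Step 1: Drop any zero differences (none here) and take |d_i|.
|d| = [3, 5, 6, 6, 6, 4, 1, 7, 2, 6, 8]
Step 2: Midrank |d_i| (ties get averaged ranks).
ranks: |3|->3, |5|->5, |6|->7.5, |6|->7.5, |6|->7.5, |4|->4, |1|->1, |7|->10, |2|->2, |6|->7.5, |8|->11
Step 3: Attach original signs; sum ranks with positive sign and with negative sign.
W+ = 3 + 5 + 7.5 + 7.5 + 4 + 1 + 7.5 = 35.5
W- = 7.5 + 10 + 2 + 11 = 30.5
(Check: W+ + W- = 66 should equal n(n+1)/2 = 66.)
Step 4: Test statistic W = min(W+, W-) = 30.5.
Step 5: Ties in |d|, so use the tie-corrected normal approximation.
        E[W] = n(n+1)/4 = 11*12/4 = 33.
        Tie groups: |d|=6 (t=4); sum(t^3 - t) = 60.
        Var[W] = n(n+1)(2n+1)/24 - sum(t^3-t)/48 = 3036/24 - 60/48 = 125.25.
        z = (W - E[W]) / sqrt(Var[W]) = (30.5 - 33) / 11.1915 = -0.2234.
        Two-sided p = 2*Phi(z) = 0.823237.
Step 6: alpha = 0.1. fail to reject H0.

W+ = 35.5, W- = 30.5, W = min = 30.5, p = 0.823237, fail to reject H0.


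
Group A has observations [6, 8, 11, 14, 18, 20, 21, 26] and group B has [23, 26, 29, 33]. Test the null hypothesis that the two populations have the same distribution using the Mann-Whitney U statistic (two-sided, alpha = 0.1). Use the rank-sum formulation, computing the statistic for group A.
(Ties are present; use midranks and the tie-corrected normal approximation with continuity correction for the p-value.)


Step 1: Combine and sort all 12 observations; assign midranks.
sorted (value, group): (6,X), (8,X), (11,X), (14,X), (18,X), (20,X), (21,X), (23,Y), (26,X), (26,Y), (29,Y), (33,Y)
ranks: 6->1, 8->2, 11->3, 14->4, 18->5, 20->6, 21->7, 23->8, 26->9.5, 26->9.5, 29->11, 33->12
Step 2: Rank sum for X: R1 = 1 + 2 + 3 + 4 + 5 + 6 + 7 + 9.5 = 37.5.
Step 3: U_X = R1 - n1(n1+1)/2 = 37.5 - 8*9/2 = 37.5 - 36 = 1.5.
       U_Y = n1*n2 - U_X = 32 - 1.5 = 30.5.
Step 4: Ties are present, so use the tie-corrected normal approximation (with continuity correction) for the p-value.
Step 5: p-value = 0.017221; compare to alpha = 0.1. reject H0.

U_X = 1.5, p = 0.017221, reject H0 at alpha = 0.1.


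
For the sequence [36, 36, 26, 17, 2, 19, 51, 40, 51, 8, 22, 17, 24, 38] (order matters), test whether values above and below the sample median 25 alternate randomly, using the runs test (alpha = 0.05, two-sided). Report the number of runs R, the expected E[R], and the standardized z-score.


Step 1: Compute median = 25; label A = above, B = below.
Labels in order: AAABBBAAABBBBA  (n_A = 7, n_B = 7)
Step 2: Count runs R = 5.
Step 3: Under H0 (random ordering), E[R] = 2*n_A*n_B/(n_A+n_B) + 1 = 2*7*7/14 + 1 = 8.0000.
        Var[R] = 2*n_A*n_B*(2*n_A*n_B - n_A - n_B) / ((n_A+n_B)^2 * (n_A+n_B-1)) = 8232/2548 = 3.2308.
        SD[R] = 1.7974.
Step 4: Continuity-corrected z = (R + 0.5 - E[R]) / SD[R] = (5 + 0.5 - 8.0000) / 1.7974 = -1.3909.
Step 5: Two-sided p-value via normal approximation = 2*(1 - Phi(|z|)) = 0.164264.
Step 6: alpha = 0.05. fail to reject H0.

R = 5, z = -1.3909, p = 0.164264, fail to reject H0.
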